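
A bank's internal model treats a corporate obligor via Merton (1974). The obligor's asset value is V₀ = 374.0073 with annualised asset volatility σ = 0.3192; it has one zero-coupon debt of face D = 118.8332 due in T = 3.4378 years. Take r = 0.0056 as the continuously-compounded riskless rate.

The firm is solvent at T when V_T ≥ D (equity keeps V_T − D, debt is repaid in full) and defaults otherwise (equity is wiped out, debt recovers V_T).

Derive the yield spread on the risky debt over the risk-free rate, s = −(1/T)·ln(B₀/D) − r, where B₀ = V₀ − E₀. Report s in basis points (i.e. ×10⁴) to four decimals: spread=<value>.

d₁ = [ln(V₀/D) + (r + σ²/2)T] / (σ√T)
   = [ln(374.0073/118.8332) + (0.0056 + 0.5·0.3192²)·3.4378] / (0.3192·√3.4378)
   = [1.146554 + 0.194388] / 0.591838 = 2.265724
d₂ = d₁ − σ√T = 2.265724 − 0.591838 = 1.673885
N(d₁) = 0.988266,  N(d₂) = 0.952923,  e^(−rT) = 0.980932
E₀ = V₀·N(d₁) − D·e^(−rT)·N(d₂)
   = 374.0073·0.988266 − 118.8332·0.980932·0.952923 = 258.538891
B₀ = V₀ − E₀ = 374.0073 − 258.538891 = 115.468409
spread = −(1/T)·ln(B₀/D) − r = −(1/3.4378)·ln(115.468409/118.8332) − 0.0056 = 0.00275530
in basis points: 0.00275530 × 10⁴ = 27.5530 bp

spread=27.5530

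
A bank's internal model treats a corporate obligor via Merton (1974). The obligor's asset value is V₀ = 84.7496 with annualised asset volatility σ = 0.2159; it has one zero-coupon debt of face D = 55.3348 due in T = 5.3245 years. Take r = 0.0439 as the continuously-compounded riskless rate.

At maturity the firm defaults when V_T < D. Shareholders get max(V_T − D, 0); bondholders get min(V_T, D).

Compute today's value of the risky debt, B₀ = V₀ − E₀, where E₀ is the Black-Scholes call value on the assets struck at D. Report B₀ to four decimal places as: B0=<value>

B0=42.5186

d₁ = [ln(V₀/D) + (r + σ²/2)T] / (σ√T)
   = [ln(84.7496/55.3348) + (0.0439 + 0.5·0.2159²)·5.3245] / (0.2159·√5.3245)
   = [0.426299 + 0.357841] / 0.498187 = 1.573988
d₂ = d₁ − σ√T = 1.573988 − 0.498187 = 1.075801
N(d₁) = 0.942255,  N(d₂) = 0.858992,  e^(−rT) = 0.791563
E₀ = V₀·N(d₁) − D·e^(−rT)·N(d₂)
   = 84.7496·0.942255 − 55.3348·0.791563·0.858992 = 42.231026
B₀ = V₀ − E₀ = 84.7496 − 42.231026 = 42.518574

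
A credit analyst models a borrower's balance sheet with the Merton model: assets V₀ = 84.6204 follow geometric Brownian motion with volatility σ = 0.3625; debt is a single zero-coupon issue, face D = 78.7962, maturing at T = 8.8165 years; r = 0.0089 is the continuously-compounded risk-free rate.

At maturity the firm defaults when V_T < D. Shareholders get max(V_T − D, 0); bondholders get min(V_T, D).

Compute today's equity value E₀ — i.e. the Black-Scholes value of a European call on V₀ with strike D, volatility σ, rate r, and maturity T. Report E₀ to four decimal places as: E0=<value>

E0=38.4131

d₁ = [ln(V₀/D) + (r + σ²/2)T] / (σ√T)
   = [ln(84.6204/78.7962) + (0.0089 + 0.5·0.3625²)·8.8165] / (0.3625·√8.8165)
   = [0.071311 + 0.657738] / 1.076356 = 0.677331
d₂ = d₁ − σ√T = 0.677331 − 1.076356 = -0.399026
N(d₁) = 0.750902,  N(d₂) = 0.344937,  e^(−rT) = 0.924533
E₀ = V₀·N(d₁) − D·e^(−rT)·N(d₂)
   = 84.6204·0.750902 − 78.7962·0.924533·0.344937 = 38.413068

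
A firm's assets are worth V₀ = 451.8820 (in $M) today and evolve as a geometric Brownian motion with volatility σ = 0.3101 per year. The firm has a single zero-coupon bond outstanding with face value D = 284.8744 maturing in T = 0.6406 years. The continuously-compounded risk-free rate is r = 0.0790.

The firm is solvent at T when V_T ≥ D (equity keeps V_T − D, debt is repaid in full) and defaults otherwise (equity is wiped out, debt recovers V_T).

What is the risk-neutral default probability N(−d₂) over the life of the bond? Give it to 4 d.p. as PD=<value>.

d₁ = [ln(V₀/D) + (r + σ²/2)T] / (σ√T)
   = [ln(451.8820/284.8744) + (0.0790 + 0.5·0.3101²)·0.6406] / (0.3101·√0.6406)
   = [0.461373 + 0.081408] / 0.248196 = 2.186902
d₂ = d₁ − σ√T = 2.186902 − 0.248196 = 1.938705
risk-neutral PD = N(−d₂) = N(-1.938705) = 0.026269

PD=0.0263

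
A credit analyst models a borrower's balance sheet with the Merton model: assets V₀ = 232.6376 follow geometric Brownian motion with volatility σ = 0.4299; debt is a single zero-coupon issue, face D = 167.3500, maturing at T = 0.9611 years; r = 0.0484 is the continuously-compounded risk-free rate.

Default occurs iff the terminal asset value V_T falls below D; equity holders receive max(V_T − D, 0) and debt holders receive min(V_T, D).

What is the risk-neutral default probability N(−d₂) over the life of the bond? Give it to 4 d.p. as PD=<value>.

d₁ = [ln(V₀/D) + (r + σ²/2)T] / (σ√T)
   = [ln(232.6376/167.3500) + (0.0484 + 0.5·0.4299²)·0.9611] / (0.4299·√0.9611)
   = [0.329394 + 0.135330] / 0.421456 = 1.102665
d₂ = d₁ − σ√T = 1.102665 − 0.421456 = 0.681209
risk-neutral PD = N(−d₂) = N(-0.681209) = 0.247870

PD=0.2479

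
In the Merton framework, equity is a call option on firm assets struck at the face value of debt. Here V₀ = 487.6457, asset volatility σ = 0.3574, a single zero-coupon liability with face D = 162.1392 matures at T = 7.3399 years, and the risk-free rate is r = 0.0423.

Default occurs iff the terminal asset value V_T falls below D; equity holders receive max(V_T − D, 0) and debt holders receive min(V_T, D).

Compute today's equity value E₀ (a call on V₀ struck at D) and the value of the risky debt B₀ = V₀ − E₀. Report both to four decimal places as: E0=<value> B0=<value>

d₁ = [ln(V₀/D) + (r + σ²/2)T] / (σ√T)
   = [ln(487.6457/162.1392) + (0.0423 + 0.5·0.3574²)·7.3399] / (0.3574·√7.3399)
   = [1.101134 + 0.779258] / 0.968277 = 1.941998
d₂ = d₁ − σ√T = 1.941998 − 0.968277 = 0.973721
N(d₁) = 0.973931,  N(d₂) = 0.834902,  e^(−rT) = 0.733097
E₀ = V₀·N(d₁) − D·e^(−rT)·N(d₂)
   = 487.6457·0.973931 − 162.1392·0.733097·0.834902 = 375.693830
B₀ = V₀ − E₀ = 487.6457 − 375.693830 = 111.951870

E0=375.6938 B0=111.9519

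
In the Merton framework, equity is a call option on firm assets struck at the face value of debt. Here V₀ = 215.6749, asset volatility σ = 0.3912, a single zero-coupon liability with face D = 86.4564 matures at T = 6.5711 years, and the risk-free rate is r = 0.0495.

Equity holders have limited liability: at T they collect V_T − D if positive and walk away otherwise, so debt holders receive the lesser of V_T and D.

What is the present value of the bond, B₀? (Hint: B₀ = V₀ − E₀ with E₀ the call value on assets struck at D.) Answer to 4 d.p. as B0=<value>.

B0=56.8827

d₁ = [ln(V₀/D) + (r + σ²/2)T] / (σ√T)
   = [ln(215.6749/86.4564) + (0.0495 + 0.5·0.3912²)·6.5711] / (0.3912·√6.5711)
   = [0.914132 + 0.828082] / 1.002808 = 1.737335
d₂ = d₁ − σ√T = 1.737335 − 1.002808 = 0.734527
N(d₁) = 0.958836,  N(d₂) = 0.768686,  e^(−rT) = 0.722333
E₀ = V₀·N(d₁) − D·e^(−rT)·N(d₂)
   = 215.6749·0.958836 − 86.4564·0.722333·0.768686 = 158.792185
B₀ = V₀ − E₀ = 215.6749 − 158.792185 = 56.882715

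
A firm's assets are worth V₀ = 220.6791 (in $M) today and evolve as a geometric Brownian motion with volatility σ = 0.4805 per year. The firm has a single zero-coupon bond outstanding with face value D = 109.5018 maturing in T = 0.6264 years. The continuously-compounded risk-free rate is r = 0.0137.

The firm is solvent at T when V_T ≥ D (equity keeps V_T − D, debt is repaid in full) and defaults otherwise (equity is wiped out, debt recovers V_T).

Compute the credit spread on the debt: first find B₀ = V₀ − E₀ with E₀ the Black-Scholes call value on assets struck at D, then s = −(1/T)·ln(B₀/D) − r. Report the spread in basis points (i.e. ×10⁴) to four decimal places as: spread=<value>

spread=103.5522

d₁ = [ln(V₀/D) + (r + σ²/2)T] / (σ√T)
   = [ln(220.6791/109.5018) + (0.0137 + 0.5·0.4805²)·0.6264] / (0.4805·√0.6264)
   = [0.700769 + 0.080893] / 0.380294 = 2.055416
d₂ = d₁ − σ√T = 2.055416 − 0.380294 = 1.675122
N(d₁) = 0.980081,  N(d₂) = 0.953045,  e^(−rT) = 0.991455
E₀ = V₀·N(d₁) − D·e^(−rT)·N(d₂)
   = 220.6791·0.980081 − 109.5018·0.991455·0.953045 = 112.814925
B₀ = V₀ − E₀ = 220.6791 − 112.814925 = 107.864175
spread = −(1/T)·ln(B₀/D) − r = −(1/0.6264)·ln(107.864175/109.5018) − 0.0137 = 0.01035522
in basis points: 0.01035522 × 10⁴ = 103.5522 bp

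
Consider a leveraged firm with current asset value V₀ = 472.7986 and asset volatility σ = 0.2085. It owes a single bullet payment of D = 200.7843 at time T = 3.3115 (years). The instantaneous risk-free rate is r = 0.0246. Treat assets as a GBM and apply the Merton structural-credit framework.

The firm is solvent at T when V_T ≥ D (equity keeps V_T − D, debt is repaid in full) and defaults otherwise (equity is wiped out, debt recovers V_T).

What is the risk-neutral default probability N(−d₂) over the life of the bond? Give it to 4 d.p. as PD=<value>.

PD=0.0112

d₁ = [ln(V₀/D) + (r + σ²/2)T] / (σ√T)
   = [ln(472.7986/200.7843) + (0.0246 + 0.5·0.2085²)·3.3115] / (0.2085·√3.3115)
   = [0.856438 + 0.153442] / 0.379418 = 2.661653
d₂ = d₁ − σ√T = 2.661653 − 0.379418 = 2.282235
risk-neutral PD = N(−d₂) = N(-2.282235) = 0.011238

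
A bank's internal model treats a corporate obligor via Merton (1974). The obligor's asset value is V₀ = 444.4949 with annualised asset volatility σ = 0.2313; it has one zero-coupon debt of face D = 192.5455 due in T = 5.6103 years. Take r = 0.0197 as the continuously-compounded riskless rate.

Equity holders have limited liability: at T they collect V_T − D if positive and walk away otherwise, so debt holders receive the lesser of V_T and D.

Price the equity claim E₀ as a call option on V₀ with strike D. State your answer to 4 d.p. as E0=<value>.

E0=274.6089

d₁ = [ln(V₀/D) + (r + σ²/2)T] / (σ√T)
   = [ln(444.4949/192.5455) + (0.0197 + 0.5·0.2313²)·5.6103] / (0.2313·√5.6103)
   = [0.836606 + 0.260598] / 0.547859 = 2.002712
d₂ = d₁ − σ√T = 2.002712 − 0.547859 = 1.454853
N(d₁) = 0.977396,  N(d₂) = 0.927145,  e^(−rT) = 0.895366
E₀ = V₀·N(d₁) − D·e^(−rT)·N(d₂)
   = 444.4949·0.977396 − 192.5455·0.895366·0.927145 = 274.608929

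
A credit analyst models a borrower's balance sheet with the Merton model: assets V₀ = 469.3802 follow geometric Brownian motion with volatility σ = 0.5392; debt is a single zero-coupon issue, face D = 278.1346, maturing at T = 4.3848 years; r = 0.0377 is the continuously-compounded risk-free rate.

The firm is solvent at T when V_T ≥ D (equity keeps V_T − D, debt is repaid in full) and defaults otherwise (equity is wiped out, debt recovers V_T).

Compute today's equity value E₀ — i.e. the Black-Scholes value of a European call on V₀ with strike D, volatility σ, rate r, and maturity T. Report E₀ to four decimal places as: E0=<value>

E0=290.8603

d₁ = [ln(V₀/D) + (r + σ²/2)T] / (σ√T)
   = [ln(469.3802/278.1346) + (0.0377 + 0.5·0.5392²)·4.3848] / (0.5392·√4.3848)
   = [0.523308 + 0.802718] / 1.129080 = 1.174430
d₂ = d₁ − σ√T = 1.174430 − 1.129080 = 0.045350
N(d₁) = 0.879889,  N(d₂) = 0.518086,  e^(−rT) = 0.847633
E₀ = V₀·N(d₁) − D·e^(−rT)·N(d₂)
   = 469.3802·0.879889 − 278.1346·0.847633·0.518086 = 290.860348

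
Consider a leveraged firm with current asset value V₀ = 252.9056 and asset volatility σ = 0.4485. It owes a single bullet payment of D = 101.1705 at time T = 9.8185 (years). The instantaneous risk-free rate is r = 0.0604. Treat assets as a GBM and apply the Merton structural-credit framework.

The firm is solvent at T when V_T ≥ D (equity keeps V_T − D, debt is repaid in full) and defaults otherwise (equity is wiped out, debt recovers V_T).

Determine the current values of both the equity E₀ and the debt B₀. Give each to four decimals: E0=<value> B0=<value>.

d₁ = [ln(V₀/D) + (r + σ²/2)T] / (σ√T)
   = [ln(252.9056/101.1705) + (0.0604 + 0.5·0.4485²)·9.8185] / (0.4485·√9.8185)
   = [0.916209 + 1.580544] / 1.405352 = 1.776604
d₂ = d₁ − σ√T = 1.776604 − 1.405352 = 0.371252
N(d₁) = 0.962183,  N(d₂) = 0.644775,  e^(−rT) = 0.552646
E₀ = V₀·N(d₁) − D·e^(−rT)·N(d₂)
   = 252.9056·0.962183 − 101.1705·0.552646·0.644775 = 207.291204
B₀ = V₀ − E₀ = 252.9056 − 207.291204 = 45.614396

E0=207.2912 B0=45.6144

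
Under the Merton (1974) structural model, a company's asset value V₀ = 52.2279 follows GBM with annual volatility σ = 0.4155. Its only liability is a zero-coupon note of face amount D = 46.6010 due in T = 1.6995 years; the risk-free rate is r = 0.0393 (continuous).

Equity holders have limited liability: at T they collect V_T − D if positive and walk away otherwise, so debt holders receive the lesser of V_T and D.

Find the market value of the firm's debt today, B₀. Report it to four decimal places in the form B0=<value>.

B0=37.1325

d₁ = [ln(V₀/D) + (r + σ²/2)T] / (σ√T)
   = [ln(52.2279/46.6010) + (0.0393 + 0.5·0.4155²)·1.6995] / (0.4155·√1.6995)
   = [0.113995 + 0.213491] / 0.541666 = 0.604591
d₂ = d₁ − σ√T = 0.604591 − 0.541666 = 0.062925
N(d₁) = 0.727274,  N(d₂) = 0.525087,  e^(−rT) = 0.935391
E₀ = V₀·N(d₁) − D·e^(−rT)·N(d₂)
   = 52.2279·0.727274 − 46.6010·0.935391·0.525087 = 15.095400
B₀ = V₀ − E₀ = 52.2279 − 15.095400 = 37.132500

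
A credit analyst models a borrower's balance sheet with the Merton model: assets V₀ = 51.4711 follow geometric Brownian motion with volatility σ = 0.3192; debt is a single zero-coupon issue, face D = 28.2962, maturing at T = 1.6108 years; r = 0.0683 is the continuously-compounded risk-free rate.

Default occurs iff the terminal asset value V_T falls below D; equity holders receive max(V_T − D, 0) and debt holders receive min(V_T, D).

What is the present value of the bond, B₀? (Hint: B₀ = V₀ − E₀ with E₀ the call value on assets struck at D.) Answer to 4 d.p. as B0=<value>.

B0=25.1143

d₁ = [ln(V₀/D) + (r + σ²/2)T] / (σ√T)
   = [ln(51.4711/28.2962) + (0.0683 + 0.5·0.3192²)·1.6108] / (0.3192·√1.6108)
   = [0.598293 + 0.192079] / 0.405120 = 1.950957
d₂ = d₁ − σ√T = 1.950957 − 0.405120 = 1.545837
N(d₁) = 0.974469,  N(d₂) = 0.938928,  e^(−rT) = 0.895818
E₀ = V₀·N(d₁) − D·e^(−rT)·N(d₂)
   = 51.4711·0.974469 − 28.2962·0.895818·0.938928 = 26.356800
B₀ = V₀ − E₀ = 51.4711 − 26.356800 = 25.114300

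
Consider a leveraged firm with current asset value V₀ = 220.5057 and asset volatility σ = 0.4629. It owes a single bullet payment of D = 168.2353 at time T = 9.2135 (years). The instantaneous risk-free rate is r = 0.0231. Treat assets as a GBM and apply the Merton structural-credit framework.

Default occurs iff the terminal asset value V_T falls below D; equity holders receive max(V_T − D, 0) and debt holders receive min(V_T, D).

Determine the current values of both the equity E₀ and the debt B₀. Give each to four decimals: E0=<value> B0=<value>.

d₁ = [ln(V₀/D) + (r + σ²/2)T] / (σ√T)
   = [ln(220.5057/168.2353) + (0.0231 + 0.5·0.4629²)·9.2135] / (0.4629·√9.2135)
   = [0.270560 + 1.199950] / 1.405075 = 1.046570
d₂ = d₁ − σ√T = 1.046570 − 1.405075 = -0.358505
N(d₁) = 0.852351,  N(d₂) = 0.359983,  e^(−rT) = 0.808292
E₀ = V₀·N(d₁) − D·e^(−rT)·N(d₂)
   = 220.5057·0.852351 − 168.2353·0.808292·0.359983 = 138.996638
B₀ = V₀ − E₀ = 220.5057 − 138.996638 = 81.509062

E0=138.9966 B0=81.5091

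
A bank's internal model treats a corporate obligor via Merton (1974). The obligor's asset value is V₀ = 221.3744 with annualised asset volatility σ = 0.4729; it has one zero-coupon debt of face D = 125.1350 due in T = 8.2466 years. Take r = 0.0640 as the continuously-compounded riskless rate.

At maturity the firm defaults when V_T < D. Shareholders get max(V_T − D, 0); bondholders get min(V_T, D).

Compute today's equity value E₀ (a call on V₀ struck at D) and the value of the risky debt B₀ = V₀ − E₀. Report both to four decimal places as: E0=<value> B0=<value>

d₁ = [ln(V₀/D) + (r + σ²/2)T] / (σ√T)
   = [ln(221.3744/125.1350) + (0.0640 + 0.5·0.4729²)·8.2466] / (0.4729·√8.2466)
   = [0.570462 + 1.449894] / 1.358022 = 1.487720
d₂ = d₁ − σ√T = 1.487720 − 1.358022 = 0.129698
N(d₁) = 0.931588,  N(d₂) = 0.551597,  e^(−rT) = 0.589912
E₀ = V₀·N(d₁) − D·e^(−rT)·N(d₂)
   = 221.3744·0.931588 − 125.1350·0.589912·0.551597 = 165.511506
B₀ = V₀ − E₀ = 221.3744 − 165.511506 = 55.862894

E0=165.5115 B0=55.8629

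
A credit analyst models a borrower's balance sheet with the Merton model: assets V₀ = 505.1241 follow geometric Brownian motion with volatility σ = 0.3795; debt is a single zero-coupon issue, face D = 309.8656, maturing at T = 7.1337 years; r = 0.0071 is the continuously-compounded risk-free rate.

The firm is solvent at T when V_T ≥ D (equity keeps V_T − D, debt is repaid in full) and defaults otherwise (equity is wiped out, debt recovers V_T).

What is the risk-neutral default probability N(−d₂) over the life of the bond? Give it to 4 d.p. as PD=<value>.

PD=0.4899

d₁ = [ln(V₀/D) + (r + σ²/2)T] / (σ√T)
   = [ln(505.1241/309.8656) + (0.0071 + 0.5·0.3795²)·7.1337] / (0.3795·√7.1337)
   = [0.488665 + 0.564348] / 1.013606 = 1.038878
d₂ = d₁ − σ√T = 1.038878 − 1.013606 = 0.025272
risk-neutral PD = N(−d₂) = N(-0.025272) = 0.489919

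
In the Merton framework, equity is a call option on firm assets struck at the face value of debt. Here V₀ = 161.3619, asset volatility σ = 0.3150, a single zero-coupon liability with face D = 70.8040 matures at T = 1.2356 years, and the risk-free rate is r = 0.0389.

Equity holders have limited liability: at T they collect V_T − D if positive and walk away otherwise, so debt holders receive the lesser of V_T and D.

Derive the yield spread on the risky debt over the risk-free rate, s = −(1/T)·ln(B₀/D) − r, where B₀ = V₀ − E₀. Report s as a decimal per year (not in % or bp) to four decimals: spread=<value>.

d₁ = [ln(V₀/D) + (r + σ²/2)T] / (σ√T)
   = [ln(161.3619/70.8040) + (0.0389 + 0.5·0.3150²)·1.2356] / (0.3150·√1.2356)
   = [0.823734 + 0.109366] / 0.350146 = 2.664887
d₂ = d₁ − σ√T = 2.664887 − 0.350146 = 2.314741
N(d₁) = 0.996149,  N(d₂) = 0.989686,  e^(−rT) = 0.953072
E₀ = V₀·N(d₁) − D·e^(−rT)·N(d₂)
   = 161.3619·0.996149 − 70.8040·0.953072·0.989686 = 93.955206
B₀ = V₀ − E₀ = 161.3619 − 93.955206 = 67.406694
spread = −(1/T)·ln(B₀/D) − r = −(1/1.2356)·ln(67.406694/70.8040) − 0.0389 = 0.00089537

spread=0.0009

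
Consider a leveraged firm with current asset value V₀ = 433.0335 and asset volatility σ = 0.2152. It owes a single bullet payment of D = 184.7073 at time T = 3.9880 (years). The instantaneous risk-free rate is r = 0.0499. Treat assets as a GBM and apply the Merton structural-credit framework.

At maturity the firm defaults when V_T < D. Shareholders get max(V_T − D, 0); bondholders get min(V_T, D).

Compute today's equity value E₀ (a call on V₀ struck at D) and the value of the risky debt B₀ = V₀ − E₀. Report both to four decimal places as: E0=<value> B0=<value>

E0=281.9125 B0=151.1210

d₁ = [ln(V₀/D) + (r + σ²/2)T] / (σ√T)
   = [ln(433.0335/184.7073) + (0.0499 + 0.5·0.2152²)·3.9880] / (0.2152·√3.9880)
   = [0.852043 + 0.291345] / 0.429754 = 2.660565
d₂ = d₁ − σ√T = 2.660565 − 0.429754 = 2.230811
N(d₁) = 0.996100,  N(d₂) = 0.987153,  e^(−rT) = 0.819549
E₀ = V₀·N(d₁) − D·e^(−rT)·N(d₂)
   = 433.0335·0.996100 − 184.7073·0.819549·0.987153 = 281.912503
B₀ = V₀ − E₀ = 433.0335 − 281.912503 = 151.120997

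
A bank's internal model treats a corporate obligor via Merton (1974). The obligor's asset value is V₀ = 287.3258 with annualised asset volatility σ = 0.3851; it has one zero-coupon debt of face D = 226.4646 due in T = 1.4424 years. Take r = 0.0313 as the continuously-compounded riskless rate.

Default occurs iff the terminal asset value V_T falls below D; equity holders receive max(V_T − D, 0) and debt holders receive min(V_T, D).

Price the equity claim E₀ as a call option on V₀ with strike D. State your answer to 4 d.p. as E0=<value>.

E0=89.6547

d₁ = [ln(V₀/D) + (r + σ²/2)T] / (σ√T)
   = [ln(287.3258/226.4646) + (0.0313 + 0.5·0.3851²)·1.4424] / (0.3851·√1.4424)
   = [0.238028 + 0.152103] / 0.462505 = 0.843517
d₂ = d₁ − σ√T = 0.843517 − 0.462505 = 0.381012
N(d₁) = 0.800530,  N(d₂) = 0.648403,  e^(−rT) = 0.955857
E₀ = V₀·N(d₁) − D·e^(−rT)·N(d₂)
   = 287.3258·0.800530 − 226.4646·0.955857·0.648403 = 89.654716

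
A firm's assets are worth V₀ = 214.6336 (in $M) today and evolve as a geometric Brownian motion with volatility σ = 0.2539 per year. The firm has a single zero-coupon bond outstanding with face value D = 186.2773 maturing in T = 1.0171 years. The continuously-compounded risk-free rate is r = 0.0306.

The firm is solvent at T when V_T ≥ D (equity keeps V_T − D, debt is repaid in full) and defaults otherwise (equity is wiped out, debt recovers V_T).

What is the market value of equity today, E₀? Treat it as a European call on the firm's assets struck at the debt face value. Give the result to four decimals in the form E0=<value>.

d₁ = [ln(V₀/D) + (r + σ²/2)T] / (σ√T)
   = [ln(214.6336/186.2773) + (0.0306 + 0.5·0.2539²)·1.0171] / (0.2539·√1.0171)
   = [0.141696 + 0.063907] / 0.256062 = 0.802943
d₂ = d₁ − σ√T = 0.802943 − 0.256062 = 0.546882
N(d₁) = 0.788996,  N(d₂) = 0.707770,  e^(−rT) = 0.969356
E₀ = V₀·N(d₁) − D·e^(−rT)·N(d₂)
   = 214.6336·0.788996 − 186.2773·0.969356·0.707770 = 41.543763

E0=41.5438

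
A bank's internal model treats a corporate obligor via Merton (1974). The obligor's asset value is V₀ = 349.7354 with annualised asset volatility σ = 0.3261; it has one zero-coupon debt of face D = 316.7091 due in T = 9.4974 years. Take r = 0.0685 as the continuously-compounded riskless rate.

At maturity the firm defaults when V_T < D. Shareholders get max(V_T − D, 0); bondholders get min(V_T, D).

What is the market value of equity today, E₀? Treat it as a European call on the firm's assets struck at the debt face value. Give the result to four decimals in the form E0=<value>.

d₁ = [ln(V₀/D) + (r + σ²/2)T] / (σ√T)
   = [ln(349.7354/316.7091) + (0.0685 + 0.5·0.3261²)·9.4974] / (0.3261·√9.4974)
   = [0.099193 + 1.155554] / 1.004970 = 1.248542
d₂ = d₁ − σ√T = 1.248542 − 1.004970 = 0.243572
N(d₁) = 0.894084,  N(d₂) = 0.596219,  e^(−rT) = 0.521747
E₀ = V₀·N(d₁) − D·e^(−rT)·N(d₂)
   = 349.7354·0.894084 − 316.7091·0.521747·0.596219 = 214.172259

E0=214.1723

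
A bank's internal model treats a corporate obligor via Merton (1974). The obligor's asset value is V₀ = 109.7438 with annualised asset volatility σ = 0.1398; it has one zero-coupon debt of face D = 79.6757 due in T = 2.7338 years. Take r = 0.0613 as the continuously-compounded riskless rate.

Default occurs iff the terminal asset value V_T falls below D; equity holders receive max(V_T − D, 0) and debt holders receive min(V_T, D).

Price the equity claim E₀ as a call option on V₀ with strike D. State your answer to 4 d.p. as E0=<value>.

d₁ = [ln(V₀/D) + (r + σ²/2)T] / (σ√T)
   = [ln(109.7438/79.6757) + (0.0613 + 0.5·0.1398²)·2.7338] / (0.1398·√2.7338)
   = [0.320184 + 0.194297] / 0.231148 = 2.225761
d₂ = d₁ − σ√T = 2.225761 − 0.231148 = 1.994612
N(d₁) = 0.986985,  N(d₂) = 0.976957,  e^(−rT) = 0.845707
E₀ = V₀·N(d₁) − D·e^(−rT)·N(d₂)
   = 109.7438·0.986985 − 79.6757·0.845707·0.976957 = 42.485813

E0=42.4858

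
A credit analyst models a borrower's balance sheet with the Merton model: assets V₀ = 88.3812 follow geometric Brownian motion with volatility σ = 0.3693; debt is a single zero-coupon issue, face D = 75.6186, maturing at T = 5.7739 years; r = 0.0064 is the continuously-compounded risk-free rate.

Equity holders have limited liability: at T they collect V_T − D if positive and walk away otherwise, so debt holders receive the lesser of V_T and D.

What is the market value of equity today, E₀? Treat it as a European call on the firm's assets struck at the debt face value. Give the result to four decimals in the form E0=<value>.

E0=35.9937

d₁ = [ln(V₀/D) + (r + σ²/2)T] / (σ√T)
   = [ln(88.3812/75.6186) + (0.0064 + 0.5·0.3693²)·5.7739] / (0.3693·√5.7739)
   = [0.155957 + 0.430682] / 0.887389 = 0.661085
d₂ = d₁ − σ√T = 0.661085 − 0.887389 = -0.226304
N(d₁) = 0.745721,  N(d₂) = 0.410483,  e^(−rT) = 0.963721
E₀ = V₀·N(d₁) − D·e^(−rT)·N(d₂)
   = 88.3812·0.745721 − 75.6186·0.963721·0.410483 = 35.993698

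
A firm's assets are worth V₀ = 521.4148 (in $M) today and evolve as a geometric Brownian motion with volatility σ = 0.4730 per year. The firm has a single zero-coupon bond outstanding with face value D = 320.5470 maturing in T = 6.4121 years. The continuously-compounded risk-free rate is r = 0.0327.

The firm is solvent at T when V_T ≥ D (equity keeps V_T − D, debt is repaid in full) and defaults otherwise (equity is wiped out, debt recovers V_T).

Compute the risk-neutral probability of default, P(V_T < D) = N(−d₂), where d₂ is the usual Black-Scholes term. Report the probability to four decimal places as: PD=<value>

d₁ = [ln(V₀/D) + (r + σ²/2)T] / (σ√T)
   = [ln(521.4148/320.5470) + (0.0327 + 0.5·0.4730²)·6.4121] / (0.4730·√6.4121)
   = [0.486517 + 0.926962] / 1.197736 = 1.180125
d₂ = d₁ − σ√T = 1.180125 − 1.197736 = -0.017611
risk-neutral PD = N(−d₂) = N(0.017611) = 0.507026

PD=0.5070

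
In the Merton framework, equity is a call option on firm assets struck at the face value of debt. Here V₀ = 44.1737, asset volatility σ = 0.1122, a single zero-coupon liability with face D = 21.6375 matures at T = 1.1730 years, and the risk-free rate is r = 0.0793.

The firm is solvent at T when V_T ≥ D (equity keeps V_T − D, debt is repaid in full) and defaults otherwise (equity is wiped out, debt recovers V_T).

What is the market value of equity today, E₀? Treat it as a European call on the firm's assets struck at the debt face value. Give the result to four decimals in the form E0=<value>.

E0=24.4581

d₁ = [ln(V₀/D) + (r + σ²/2)T] / (σ√T)
   = [ln(44.1737/21.6375) + (0.0793 + 0.5·0.1122²)·1.1730] / (0.1122·√1.1730)
   = [0.713702 + 0.100402] / 0.121518 = 6.699432
d₂ = d₁ − σ√T = 6.699432 − 0.121518 = 6.577914
N(d₁) = 1.000000,  N(d₂) = 1.000000,  e^(−rT) = 0.911176
E₀ = V₀·N(d₁) − D·e^(−rT)·N(d₂)
   = 44.1737·1.000000 − 21.6375·0.911176·1.000000 = 24.458123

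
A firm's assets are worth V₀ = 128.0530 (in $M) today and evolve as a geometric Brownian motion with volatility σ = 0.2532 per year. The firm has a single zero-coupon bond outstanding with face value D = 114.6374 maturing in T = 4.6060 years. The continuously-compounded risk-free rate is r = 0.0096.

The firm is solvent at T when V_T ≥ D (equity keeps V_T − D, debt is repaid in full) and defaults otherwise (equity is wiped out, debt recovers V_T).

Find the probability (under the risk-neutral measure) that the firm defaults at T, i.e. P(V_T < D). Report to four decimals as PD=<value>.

PD=0.4947

d₁ = [ln(V₀/D) + (r + σ²/2)T] / (σ√T)
   = [ln(128.0530/114.6374) + (0.0096 + 0.5·0.2532²)·4.6060] / (0.2532·√4.6060)
   = [0.110670 + 0.191863] / 0.543408 = 0.556734
d₂ = d₁ − σ√T = 0.556734 − 0.543408 = 0.013327
risk-neutral PD = N(−d₂) = N(-0.013327) = 0.494684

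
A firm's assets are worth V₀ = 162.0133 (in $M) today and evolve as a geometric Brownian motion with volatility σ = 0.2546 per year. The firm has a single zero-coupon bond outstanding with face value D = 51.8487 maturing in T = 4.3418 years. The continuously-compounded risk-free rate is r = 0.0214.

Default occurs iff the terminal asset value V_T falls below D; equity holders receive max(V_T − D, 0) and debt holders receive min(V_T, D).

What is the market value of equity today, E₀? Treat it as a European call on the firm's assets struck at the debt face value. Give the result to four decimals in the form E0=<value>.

d₁ = [ln(V₀/D) + (r + σ²/2)T] / (σ√T)
   = [ln(162.0133/51.8487) + (0.0214 + 0.5·0.2546²)·4.3418] / (0.2546·√4.3418)
   = [1.139349 + 0.233635] / 0.530510 = 2.588046
d₂ = d₁ − σ√T = 2.588046 − 0.530510 = 2.057536
N(d₁) = 0.995174,  N(d₂) = 0.980183,  e^(−rT) = 0.911271
E₀ = V₀·N(d₁) − D·e^(−rT)·N(d₂)
   = 162.0133·0.995174 − 51.8487·0.911271·0.980183 = 114.919504

E0=114.9195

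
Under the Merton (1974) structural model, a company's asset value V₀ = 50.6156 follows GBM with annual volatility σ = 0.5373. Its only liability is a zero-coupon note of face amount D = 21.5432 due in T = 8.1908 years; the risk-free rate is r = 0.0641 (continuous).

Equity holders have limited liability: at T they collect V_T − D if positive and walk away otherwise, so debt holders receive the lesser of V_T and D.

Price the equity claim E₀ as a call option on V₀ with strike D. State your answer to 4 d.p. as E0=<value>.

E0=41.1712

d₁ = [ln(V₀/D) + (r + σ²/2)T] / (σ√T)
   = [ln(50.6156/21.5432) + (0.0641 + 0.5·0.5373²)·8.1908] / (0.5373·√8.1908)
   = [0.854200 + 1.707337] / 1.537730 = 1.665791
d₂ = d₁ − σ√T = 1.665791 − 1.537730 = 0.128061
N(d₁) = 0.952122,  N(d₂) = 0.550950,  e^(−rT) = 0.591537
E₀ = V₀·N(d₁) − D·e^(−rT)·N(d₂)
   = 50.6156·0.952122 − 21.5432·0.591537·0.550950 = 41.171162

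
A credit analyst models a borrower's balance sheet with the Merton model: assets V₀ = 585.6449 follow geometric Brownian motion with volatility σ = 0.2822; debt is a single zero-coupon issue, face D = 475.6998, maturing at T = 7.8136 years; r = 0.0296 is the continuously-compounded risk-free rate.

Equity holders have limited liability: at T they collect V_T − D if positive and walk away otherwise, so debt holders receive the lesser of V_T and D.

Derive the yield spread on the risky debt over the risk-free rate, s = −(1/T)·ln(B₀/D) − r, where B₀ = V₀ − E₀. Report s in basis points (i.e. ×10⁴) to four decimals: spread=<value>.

spread=239.3772

d₁ = [ln(V₀/D) + (r + σ²/2)T] / (σ√T)
   = [ln(585.6449/475.6998) + (0.0296 + 0.5·0.2822²)·7.8136] / (0.2822·√7.8136)
   = [0.207927 + 0.542408] / 0.788829 = 0.951201
d₂ = d₁ − σ√T = 0.951201 − 0.788829 = 0.162372
N(d₁) = 0.829249,  N(d₂) = 0.564494,  e^(−rT) = 0.793515
E₀ = V₀·N(d₁) − D·e^(−rT)·N(d₂)
   = 585.6449·0.829249 − 475.6998·0.793515·0.564494 = 272.563055
B₀ = V₀ − E₀ = 585.6449 − 272.563055 = 313.081845
spread = −(1/T)·ln(B₀/D) − r = −(1/7.8136)·ln(313.081845/475.6998) − 0.0296 = 0.02393772
in basis points: 0.02393772 × 10⁴ = 239.3772 bp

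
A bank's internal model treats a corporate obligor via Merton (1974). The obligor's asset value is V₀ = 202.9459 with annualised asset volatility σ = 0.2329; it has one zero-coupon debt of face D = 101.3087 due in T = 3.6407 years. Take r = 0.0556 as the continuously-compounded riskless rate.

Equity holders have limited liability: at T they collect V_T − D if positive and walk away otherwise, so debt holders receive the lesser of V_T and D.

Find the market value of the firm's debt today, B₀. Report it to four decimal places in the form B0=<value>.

d₁ = [ln(V₀/D) + (r + σ²/2)T] / (σ√T)
   = [ln(202.9459/101.3087) + (0.0556 + 0.5·0.2329²)·3.6407] / (0.2329·√3.6407)
   = [0.694767 + 0.301163] / 0.444388 = 2.241130
d₂ = d₁ − σ√T = 2.241130 − 0.444388 = 1.796742
N(d₁) = 0.987491,  N(d₂) = 0.963812,  e^(−rT) = 0.816749
E₀ = V₀·N(d₁) − D·e^(−rT)·N(d₂)
   = 202.9459·0.987491 − 101.3087·0.816749·0.963812 = 120.657816
B₀ = V₀ − E₀ = 202.9459 − 120.657816 = 82.288084

B0=82.2881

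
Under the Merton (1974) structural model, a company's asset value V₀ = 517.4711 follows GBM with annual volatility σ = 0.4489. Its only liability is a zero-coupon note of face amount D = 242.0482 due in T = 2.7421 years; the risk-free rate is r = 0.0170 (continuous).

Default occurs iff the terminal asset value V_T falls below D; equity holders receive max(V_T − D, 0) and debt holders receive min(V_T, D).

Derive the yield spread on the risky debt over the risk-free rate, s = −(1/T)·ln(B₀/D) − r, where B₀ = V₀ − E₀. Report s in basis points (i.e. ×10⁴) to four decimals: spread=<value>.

spread=285.0917

d₁ = [ln(V₀/D) + (r + σ²/2)T] / (σ√T)
   = [ln(517.4711/242.0482) + (0.0170 + 0.5·0.4489²)·2.7421] / (0.4489·√2.7421)
   = [0.759817 + 0.322898] / 0.743346 = 1.456541
d₂ = d₁ − σ√T = 1.456541 − 0.743346 = 0.713194
N(d₁) = 0.927378,  N(d₂) = 0.762137,  e^(−rT) = 0.954454
E₀ = V₀·N(d₁) − D·e^(−rT)·N(d₂)
   = 517.4711·0.927378 − 242.0482·0.954454·0.762137 = 303.819602
B₀ = V₀ − E₀ = 517.4711 − 303.819602 = 213.651498
spread = −(1/T)·ln(B₀/D) − r = −(1/2.7421)·ln(213.651498/242.0482) − 0.0170 = 0.02850917
in basis points: 0.02850917 × 10⁴ = 285.0917 bp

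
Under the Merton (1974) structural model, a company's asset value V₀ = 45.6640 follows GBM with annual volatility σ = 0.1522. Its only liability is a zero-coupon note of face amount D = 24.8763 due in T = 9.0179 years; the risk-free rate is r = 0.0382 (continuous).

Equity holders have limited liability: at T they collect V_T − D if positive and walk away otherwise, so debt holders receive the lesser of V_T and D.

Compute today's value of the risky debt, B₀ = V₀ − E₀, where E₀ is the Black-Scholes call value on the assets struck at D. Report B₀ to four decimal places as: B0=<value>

B0=17.5408

d₁ = [ln(V₀/D) + (r + σ²/2)T] / (σ√T)
   = [ln(45.6640/24.8763) + (0.0382 + 0.5·0.1522²)·9.0179] / (0.1522·√9.0179)
   = [0.607395 + 0.448933] / 0.457054 = 2.311167
d₂ = d₁ − σ√T = 2.311167 − 0.457054 = 1.854113
N(d₁) = 0.989588,  N(d₂) = 0.968138,  e^(−rT) = 0.708586
E₀ = V₀·N(d₁) − D·e^(−rT)·N(d₂)
   = 45.6640·0.989588 − 24.8763·0.708586·0.968138 = 28.123178
B₀ = V₀ − E₀ = 45.6640 − 28.123178 = 17.540822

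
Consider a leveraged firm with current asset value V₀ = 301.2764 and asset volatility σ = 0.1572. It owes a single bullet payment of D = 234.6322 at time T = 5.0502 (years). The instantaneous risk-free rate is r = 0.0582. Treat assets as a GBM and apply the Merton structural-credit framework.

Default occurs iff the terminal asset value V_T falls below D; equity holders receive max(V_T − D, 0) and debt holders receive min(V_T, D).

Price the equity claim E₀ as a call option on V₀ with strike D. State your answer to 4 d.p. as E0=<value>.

E0=128.5418

d₁ = [ln(V₀/D) + (r + σ²/2)T] / (σ√T)
   = [ln(301.2764/234.6322) + (0.0582 + 0.5·0.1572²)·5.0502] / (0.1572·√5.0502)
   = [0.250009 + 0.356322] / 0.353270 = 1.716337
d₂ = d₁ − σ√T = 1.716337 − 0.353270 = 1.363067
N(d₁) = 0.956950,  N(d₂) = 0.913569,  e^(−rT) = 0.745335
E₀ = V₀·N(d₁) − D·e^(−rT)·N(d₂)
   = 301.2764·0.956950 − 234.6322·0.745335·0.913569 = 128.541792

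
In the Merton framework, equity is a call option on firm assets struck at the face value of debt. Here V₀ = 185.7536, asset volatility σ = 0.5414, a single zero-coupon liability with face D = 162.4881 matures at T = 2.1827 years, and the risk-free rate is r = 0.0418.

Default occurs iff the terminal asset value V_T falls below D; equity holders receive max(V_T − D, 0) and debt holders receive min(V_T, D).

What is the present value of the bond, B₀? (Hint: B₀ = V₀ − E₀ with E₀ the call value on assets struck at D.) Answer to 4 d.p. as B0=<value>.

B0=113.1980

d₁ = [ln(V₀/D) + (r + σ²/2)T] / (σ√T)
   = [ln(185.7536/162.4881) + (0.0418 + 0.5·0.5414²)·2.1827] / (0.5414·√2.1827)
   = [0.133816 + 0.411127] / 0.799862 = 0.681296
d₂ = d₁ − σ√T = 0.681296 − 0.799862 = -0.118566
N(d₁) = 0.752158,  N(d₂) = 0.452809,  e^(−rT) = 0.912801
E₀ = V₀·N(d₁) − D·e^(−rT)·N(d₂)
   = 185.7536·0.752158 − 162.4881·0.912801·0.452809 = 72.555621
B₀ = V₀ − E₀ = 185.7536 − 72.555621 = 113.197979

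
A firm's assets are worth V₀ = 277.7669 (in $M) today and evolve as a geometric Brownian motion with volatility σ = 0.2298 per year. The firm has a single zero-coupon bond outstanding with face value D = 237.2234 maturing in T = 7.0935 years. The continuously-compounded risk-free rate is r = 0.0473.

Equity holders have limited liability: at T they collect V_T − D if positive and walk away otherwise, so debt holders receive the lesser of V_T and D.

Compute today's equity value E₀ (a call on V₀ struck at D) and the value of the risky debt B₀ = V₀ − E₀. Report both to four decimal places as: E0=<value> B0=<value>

E0=123.5308 B0=154.2361

d₁ = [ln(V₀/D) + (r + σ²/2)T] / (σ√T)
   = [ln(277.7669/237.2234) + (0.0473 + 0.5·0.2298²)·7.0935] / (0.2298·√7.0935)
   = [0.157780 + 0.522819] / 0.612041 = 1.112017
d₂ = d₁ − σ√T = 1.112017 − 0.612041 = 0.499976
N(d₁) = 0.866934,  N(d₂) = 0.691454,  e^(−rT) = 0.714964
E₀ = V₀·N(d₁) − D·e^(−rT)·N(d₂)
   = 277.7669·0.866934 − 237.2234·0.714964·0.691454 = 123.530769
B₀ = V₀ − E₀ = 277.7669 − 123.530769 = 154.236131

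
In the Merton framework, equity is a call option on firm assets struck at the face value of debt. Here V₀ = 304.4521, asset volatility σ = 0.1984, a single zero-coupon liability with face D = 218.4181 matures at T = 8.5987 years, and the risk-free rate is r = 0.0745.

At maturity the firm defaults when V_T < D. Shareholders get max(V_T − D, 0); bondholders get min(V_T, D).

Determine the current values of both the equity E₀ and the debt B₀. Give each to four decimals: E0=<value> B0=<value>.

E0=191.4170 B0=113.0351

d₁ = [ln(V₀/D) + (r + σ²/2)T] / (σ√T)
   = [ln(304.4521/218.4181) + (0.0745 + 0.5·0.1984²)·8.5987] / (0.1984·√8.5987)
   = [0.332103 + 0.809837] / 0.581779 = 1.962840
d₂ = d₁ − σ√T = 1.962840 − 0.581779 = 1.381061
N(d₁) = 0.975168,  N(d₂) = 0.916370,  e^(−rT) = 0.526974
E₀ = V₀·N(d₁) − D·e^(−rT)·N(d₂)
   = 304.4521·0.975168 − 218.4181·0.526974·0.916370 = 191.416953
B₀ = V₀ − E₀ = 304.4521 − 191.416953 = 113.035147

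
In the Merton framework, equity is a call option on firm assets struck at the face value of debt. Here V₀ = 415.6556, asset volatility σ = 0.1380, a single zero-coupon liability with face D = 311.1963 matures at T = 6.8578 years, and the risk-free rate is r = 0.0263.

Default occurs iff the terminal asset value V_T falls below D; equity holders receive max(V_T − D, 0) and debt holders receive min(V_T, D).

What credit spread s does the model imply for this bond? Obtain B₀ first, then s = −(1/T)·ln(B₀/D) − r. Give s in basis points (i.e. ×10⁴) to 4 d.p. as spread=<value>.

spread=30.3186

d₁ = [ln(V₀/D) + (r + σ²/2)T] / (σ√T)
   = [ln(415.6556/311.1963) + (0.0263 + 0.5·0.1380²)·6.8578] / (0.1380·√6.8578)
   = [0.289433 + 0.245660] / 0.361386 = 1.480669
d₂ = d₁ − σ√T = 1.480669 − 0.361386 = 1.119283
N(d₁) = 0.930653,  N(d₂) = 0.868490,  e^(−rT) = 0.834969
E₀ = V₀·N(d₁) − D·e^(−rT)·N(d₂)
   = 415.6556·0.930653 − 311.1963·0.834969·0.868490 = 161.162975
B₀ = V₀ − E₀ = 415.6556 − 161.162975 = 254.492625
spread = −(1/T)·ln(B₀/D) − r = −(1/6.8578)·ln(254.492625/311.1963) − 0.0263 = 0.00303186
in basis points: 0.00303186 × 10⁴ = 30.3186 bp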